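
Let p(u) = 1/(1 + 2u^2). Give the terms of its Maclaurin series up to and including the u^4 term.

Differentiate repeatedly and evaluate at the center.
p(0) = 1
p′(0) = 0
p′′(0) = -4
p′′′(0) = 0
p^(4)(0) = 96

4*u^4 - 2*u^2 + 1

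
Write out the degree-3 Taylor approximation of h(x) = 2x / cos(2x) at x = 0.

4*x^3 + 2*x

Divide the numerator series by the denominator series (power-series long division).
h(0) = 0
h′(0) = 2
h′′(0) = 0
h′′′(0) = 24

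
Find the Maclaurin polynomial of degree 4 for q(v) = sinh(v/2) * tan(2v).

11*v^4/8 + v^2

Take the Cauchy product of the two expansions.
[v^0] = 0;  [v^1] = 0;  [v^2] = 1;  [v^3] = 0;  [v^4] = 11/8.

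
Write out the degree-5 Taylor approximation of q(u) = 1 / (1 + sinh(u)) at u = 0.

Write 1/(1+u) = 1 - u + u^2 - u^3 + ... and substitute the series for u.
q(0) = 1
q′(0) = -1
q′′(0) = 2
q′′′(0) = -7
q^(4)(0) = 32
q^(5)(0) = -181

-181*u^5/120 + 4*u^4/3 - 7*u^3/6 + u^2 - u + 1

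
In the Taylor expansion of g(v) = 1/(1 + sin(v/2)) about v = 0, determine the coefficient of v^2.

Plug the Maclaurin series of the inner function into that of the outer and collect terms.
[v^0] = 1;  [v^1] = -1/2;  [v^2] = 1/4.
So c_2 = g′′(0)/2! = 1/4.

1/4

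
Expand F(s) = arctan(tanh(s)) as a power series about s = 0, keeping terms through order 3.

Substitute the inner expansion into the outer series and collect powers.

-2*s^3/3 + s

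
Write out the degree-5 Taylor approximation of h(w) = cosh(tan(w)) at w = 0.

3*w^4/8 + w^2/2 + 1

Let u equal the inner series; expand the outer function in u and truncate.
h(0) = 1
h′(0) = 0
h′′(0) = 1
h′′′(0) = 0
h^(4)(0) = 9
h^(5)(0) = 0
The Taylor polynomial is Σ h^(k)(0)/k! · w^k.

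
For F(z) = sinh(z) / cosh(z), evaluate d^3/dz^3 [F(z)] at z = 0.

-2

Write the quotient as an unknown series and match coefficients against numerator = denominator · series.
From the series, [z^3] F = -1/3; multiply by 3! = 6 to get -2.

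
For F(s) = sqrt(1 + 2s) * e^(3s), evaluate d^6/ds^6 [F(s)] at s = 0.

Take the Cauchy product of the two expansions.
The coefficient of s^6 in the expansion is 21/10, so F^(6)(0) = 6! * (21/10) = 1512.

1512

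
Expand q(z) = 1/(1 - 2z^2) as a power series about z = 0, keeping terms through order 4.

4*z^4 + 2*z^2 + 1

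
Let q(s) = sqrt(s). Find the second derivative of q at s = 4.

Apply the Taylor formula c_k = f^(k)(a)/k!.
The coefficient of (s - 4)^2 in the expansion is -1/64, so q′′(4) = 2! * (-1/64) = -1/32.

-1/32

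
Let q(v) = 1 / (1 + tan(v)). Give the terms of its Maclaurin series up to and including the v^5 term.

Use the geometric series for the reciprocal, then substitute.
[v^0] = 1;  [v^1] = -1;  [v^2] = 1;  [v^3] = -4/3;  [v^4] = 5/3;  [v^5] = -32/15.

-32*v^5/15 + 5*v^4/3 - 4*v^3/3 + v^2 - v + 1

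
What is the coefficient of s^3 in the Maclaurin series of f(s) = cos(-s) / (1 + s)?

Multiply the two series term by term and collect like powers.
f(0) = 1
f′(0) = -1
f′′(0) = 1
f′′′(0) = -3

-1/2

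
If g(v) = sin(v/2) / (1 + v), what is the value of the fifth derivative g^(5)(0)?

Write out both Maclaurin series and multiply, keeping only the needed powers.
From the series, [v^5] g = 1841/3840; multiply by 5! = 120 to get 1841/32.

1841/32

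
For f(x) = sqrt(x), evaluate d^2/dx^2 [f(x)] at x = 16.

Use the known series and substitute for the argument.
The coefficient of (x - 16)^2 in the expansion is -1/512, so f′′(16) = 2! * (-1/512) = -1/256.

-1/256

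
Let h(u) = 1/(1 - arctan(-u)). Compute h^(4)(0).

Compose series: expand the inner function first, then feed it into the outer expansion.
The coefficient of u^4 in the expansion is 1/3, so h^(4)(0) = 4! * (1/3) = 8.

8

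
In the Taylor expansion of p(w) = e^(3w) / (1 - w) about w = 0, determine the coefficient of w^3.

13

Take the Cauchy product of the two expansions.
p(0) = 1
p′(0) = 4
p′′(0) = 17
p′′′(0) = 78
Then c_k = p^(k)(0)/k! gives each Taylor coefficient.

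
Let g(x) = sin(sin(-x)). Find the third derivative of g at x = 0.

Plug the Maclaurin series of the inner function into that of the outer and collect terms.
The coefficient of x^3 in the expansion is 1/3, so g′′′(0) = 3! * (1/3) = 2.

2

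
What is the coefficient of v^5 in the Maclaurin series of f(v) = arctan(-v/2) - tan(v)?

Expand each term separately and add.
f(0) = 0
f′(0) = -3/2
f′′(0) = 0
f′′′(0) = -7/4
f^(4)(0) = 0
f^(5)(0) = -67/4

-67/480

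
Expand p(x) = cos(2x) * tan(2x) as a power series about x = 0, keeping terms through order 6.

4*x^5/15 - 4*x^3/3 + 2*x

Take the Cauchy product of the two expansions.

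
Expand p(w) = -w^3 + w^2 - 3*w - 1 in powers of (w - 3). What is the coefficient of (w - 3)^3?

-1

p(3) = -28
p′(3) = -24
p′′(3) = -16
p′′′(3) = -6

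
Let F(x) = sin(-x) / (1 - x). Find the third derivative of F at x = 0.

-5

Take the Cauchy product of the two expansions.
The coefficient of x^3 in the expansion is -5/6, so F′′′(0) = 3! * (-5/6) = -5.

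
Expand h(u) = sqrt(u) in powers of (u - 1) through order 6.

h(1) = 1
h′(1) = 1/2
h′′(1) = -1/4
h′′′(1) = 3/8
h^(4)(1) = -15/16
h^(5)(1) = 105/32
h^(6)(1) = -945/64
Then c_k = h^(k)(1)/k! gives each Taylor coefficient.

-21*(u - 1)^6/1024 + 7*(u - 1)^5/256 - 5*(u - 1)^4/128 + (u - 1)^3/16 - (u - 1)^2/8 + (u - 1)/2 + 1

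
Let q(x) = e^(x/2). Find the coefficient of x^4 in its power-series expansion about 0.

1/384

c_4 = q^(4)(0)/4! = 1/384.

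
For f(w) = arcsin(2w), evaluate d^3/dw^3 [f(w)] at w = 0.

8

The coefficient of w^3 in the expansion is 4/3, so f′′′(0) = 3! * (4/3) = 8.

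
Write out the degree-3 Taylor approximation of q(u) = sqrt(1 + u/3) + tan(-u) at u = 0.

Add the two expansions coefficient-wise.
q(0) = 1
q′(0) = -5/6
q′′(0) = -1/36
q′′′(0) = -143/72
Dividing each by k! gives the coefficients c_0, ..., c_3.

-143*u^3/432 - u^2/72 - 5*u/6 + 1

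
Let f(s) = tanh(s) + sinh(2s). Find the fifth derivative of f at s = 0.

Expand each term separately and add.
From the series, [s^5] f = 2/5; multiply by 5! = 120 to get 48.

48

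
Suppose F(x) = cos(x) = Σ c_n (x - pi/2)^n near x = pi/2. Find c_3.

1/6

F(pi/2) = 0
F′(pi/2) = -1
F′′(pi/2) = 0
F′′′(pi/2) = 1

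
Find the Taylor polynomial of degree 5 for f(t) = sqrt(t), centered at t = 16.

7*(t - 16)^5/67108864 - 5*(t - 16)^4/2097152 + (t - 16)^3/16384 - (t - 16)^2/512 + (t - 16)/8 + 4

[(t - 16)^0] = 4;  [(t - 16)^1] = 1/8;  [(t - 16)^2] = -1/512;  [(t - 16)^3] = 1/16384;  [(t - 16)^4] = -5/2097152;  [(t - 16)^5] = 7/67108864.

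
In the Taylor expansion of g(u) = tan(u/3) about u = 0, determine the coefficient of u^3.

1/81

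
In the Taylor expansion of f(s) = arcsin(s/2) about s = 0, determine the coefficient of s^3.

Apply the Taylor formula c_k = f^(k)(a)/k!.
[s^0] = 0;  [s^1] = 1/2;  [s^2] = 0;  [s^3] = 1/48.
So c_3 = f′′′(0)/3! = 1/48.

1/48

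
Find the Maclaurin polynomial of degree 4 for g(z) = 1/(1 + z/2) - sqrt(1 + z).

13*z^4/128 - 3*z^3/16 + 3*z^2/8 - z

Expand each term separately and add.
[z^0] = 0;  [z^1] = -1;  [z^2] = 3/8;  [z^3] = -3/16;  [z^4] = 13/128.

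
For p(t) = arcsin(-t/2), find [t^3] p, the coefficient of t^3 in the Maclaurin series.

p(0) = 0
p′(0) = -1/2
p′′(0) = 0
p′′′(0) = -1/8
The Taylor polynomial is Σ p^(k)(0)/k! · t^k.

-1/48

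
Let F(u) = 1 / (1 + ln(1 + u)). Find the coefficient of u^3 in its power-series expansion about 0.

-7/3

Expand as Σ (-1)^k u^k with u equal to the inner function's series.
F(0) = 1
F′(0) = -1
F′′(0) = 3
F′′′(0) = -14
So c_3 = F′′′(0)/3! = -7/3.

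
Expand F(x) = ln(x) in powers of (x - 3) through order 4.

-(x - 3)^4/324 + (x - 3)^3/81 - (x - 3)^2/18 + (x - 3)/3 + ln(3)

Apply the Taylor formula c_k = f^(k)(a)/k!.
F(3) = ln(3)
F′(3) = 1/3
F′′(3) = -1/9
F′′′(3) = 2/27
F^(4)(3) = -2/27
Then c_k = F^(k)(3)/k! gives each Taylor coefficient.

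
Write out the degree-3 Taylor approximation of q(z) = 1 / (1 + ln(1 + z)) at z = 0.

-7*z^3/3 + 3*z^2/2 - z + 1

Use the geometric series for the reciprocal, then substitute.
q(0) = 1
q′(0) = -1
q′′(0) = 3
q′′′(0) = -14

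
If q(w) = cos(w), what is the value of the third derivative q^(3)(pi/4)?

From the series, [(w - pi/4)^3] q = sqrt(2)/12; multiply by 3! = 6 to get sqrt(2)/2.

sqrt(2)/2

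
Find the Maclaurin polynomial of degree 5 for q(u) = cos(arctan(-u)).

Compose series: expand the inner function first, then feed it into the outer expansion.
[u^0] = 1;  [u^1] = 0;  [u^2] = -1/2;  [u^3] = 0;  [u^4] = 3/8;  [u^5] = 0.

3*u^4/8 - u^2/2 + 1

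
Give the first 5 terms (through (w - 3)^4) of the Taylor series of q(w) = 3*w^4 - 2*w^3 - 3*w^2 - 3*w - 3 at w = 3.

q(3) = 150
q′(3) = 249
q′′(3) = 282
q′′′(3) = 204
q^(4)(3) = 72

3*(w - 3)^4 + 34*(w - 3)^3 + 141*(w - 3)^2 + 249*(w - 3) + 150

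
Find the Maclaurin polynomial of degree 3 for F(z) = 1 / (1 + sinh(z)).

-7*z^3/6 + z^2 - z + 1

Expand as Σ (-1)^k u^k with u equal to the inner function's series.
F(0) = 1
F′(0) = -1
F′′(0) = 2
F′′′(0) = -7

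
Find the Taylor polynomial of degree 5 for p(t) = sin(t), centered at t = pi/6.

sqrt(3)*(t - pi/6)^5/240 + (t - pi/6)^4/48 - sqrt(3)*(t - pi/6)^3/12 - (t - pi/6)^2/4 + sqrt(3)*(t - pi/6)/2 + 1/2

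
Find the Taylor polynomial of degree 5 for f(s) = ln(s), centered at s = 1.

(s - 1)^5/5 - (s - 1)^4/4 + (s - 1)^3/3 - (s - 1)^2/2 + (s - 1)

Differentiate repeatedly and evaluate at the center.
[(s - 1)^0] = 0;  [(s - 1)^1] = 1;  [(s - 1)^2] = -1/2;  [(s - 1)^3] = 1/3;  [(s - 1)^4] = -1/4;  [(s - 1)^5] = 1/5.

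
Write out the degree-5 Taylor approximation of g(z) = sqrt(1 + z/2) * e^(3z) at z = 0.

112919*z^5/40960 + 8971*z^4/2048 + 709*z^3/128 + 167*z^2/32 + 13*z/4 + 1

Write out both Maclaurin series and multiply, keeping only the needed powers.
g(0) = 1
g′(0) = 13/4
g′′(0) = 167/16
g′′′(0) = 2127/64
g^(4)(0) = 26913/256
g^(5)(0) = 338757/1024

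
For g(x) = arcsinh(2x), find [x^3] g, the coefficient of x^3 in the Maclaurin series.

[x^0] = 0;  [x^1] = 2;  [x^2] = 0;  [x^3] = -4/3.
So c_3 = g′′′(0)/3! = -4/3.

-4/3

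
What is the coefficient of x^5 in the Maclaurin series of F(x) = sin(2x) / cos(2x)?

Invert the denominator's series and multiply.
F(0) = 0
F′(0) = 2
F′′(0) = 0
F′′′(0) = 16
F^(4)(0) = 0
F^(5)(0) = 512
So c_5 = F^(5)(0)/5! = 64/15.

64/15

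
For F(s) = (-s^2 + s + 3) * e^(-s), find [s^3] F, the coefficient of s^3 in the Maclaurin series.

Distribute the polynomial across the series and collect like powers.
[s^0] = 3;  [s^1] = -2;  [s^2] = -1/2;  [s^3] = 1.
So c_3 = F′′′(0)/3! = 1.

1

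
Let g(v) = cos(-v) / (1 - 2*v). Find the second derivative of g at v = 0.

Use 1/(1 - r) = Σ r^k on the denominator, then take the Cauchy product.
The coefficient of v^2 in the expansion is 7/2, so g′′(0) = 2! * (7/2) = 7.

7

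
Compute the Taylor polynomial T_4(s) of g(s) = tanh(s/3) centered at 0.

-s^3/81 + s/3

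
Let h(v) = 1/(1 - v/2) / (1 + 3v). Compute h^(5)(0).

-99975/4

Write out both Maclaurin series and multiply, keeping only the needed powers.
The coefficient of v^5 in the expansion is -6665/32, so h^(5)(0) = 5! * (-6665/32) = -99975/4.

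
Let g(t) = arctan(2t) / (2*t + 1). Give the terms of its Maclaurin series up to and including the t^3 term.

16*t^3/3 - 4*t^2 + 2*t

Multiply the numerator's expansion by the denominator's geometric series.
[t^0] = 0;  [t^1] = 2;  [t^2] = -4;  [t^3] = 16/3.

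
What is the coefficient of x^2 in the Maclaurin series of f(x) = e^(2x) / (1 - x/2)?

Expand each factor separately, then convolve coefficients.
f(0) = 1
f′(0) = 5/2
f′′(0) = 13/2
The Taylor polynomial is Σ f^(k)(0)/k! · x^k.

13/4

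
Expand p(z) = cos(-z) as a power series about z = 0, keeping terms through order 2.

Apply the Taylor formula c_k = f^(k)(a)/k!.

1 - z^2/2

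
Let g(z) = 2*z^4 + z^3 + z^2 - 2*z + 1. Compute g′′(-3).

200

Use the known series and substitute for the argument.
From the series, [(z + 3)^2] g = 100; multiply by 2! = 2 to get 200.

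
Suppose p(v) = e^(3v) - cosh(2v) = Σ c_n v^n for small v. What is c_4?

65/24

Add the two expansions coefficient-wise.
So c_4 = p^(4)(0)/4! = 65/24.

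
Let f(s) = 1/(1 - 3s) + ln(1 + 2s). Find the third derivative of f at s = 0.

178

Combine the two series term by term.
The coefficient of s^3 in the expansion is 89/3, so f′′′(0) = 3! * (89/3) = 178.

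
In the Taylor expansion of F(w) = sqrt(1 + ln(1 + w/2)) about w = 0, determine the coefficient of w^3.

Let u equal the inner series; expand the outer function in u and truncate.

17/384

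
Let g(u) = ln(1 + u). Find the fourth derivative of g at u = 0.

-6

Compute the successive derivatives at the expansion point and divide by k!.
From the series, [u^4] g = -1/4; multiply by 4! = 24 to get -6.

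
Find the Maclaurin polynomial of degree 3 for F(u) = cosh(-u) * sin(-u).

Take the Cauchy product of the two expansions.
[u^0] = 0;  [u^1] = -1;  [u^2] = 0;  [u^3] = -1/3.

-u^3/3 - u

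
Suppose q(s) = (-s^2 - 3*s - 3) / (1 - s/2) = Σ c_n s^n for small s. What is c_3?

-13/8

Multiply each power in the prefactor through the base expansion.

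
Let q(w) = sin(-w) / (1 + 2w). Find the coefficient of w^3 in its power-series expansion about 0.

Multiply the two series term by term and collect like powers.
[w^0] = 0;  [w^1] = -1;  [w^2] = 2;  [w^3] = -23/6.
So c_3 = q′′′(0)/3! = -23/6.

-23/6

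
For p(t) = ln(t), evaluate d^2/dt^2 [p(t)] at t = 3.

-1/9

Differentiate repeatedly and evaluate at the center.
The coefficient of (t - 3)^2 in the expansion is -1/18, so p′′(3) = 2! * (-1/18) = -1/9.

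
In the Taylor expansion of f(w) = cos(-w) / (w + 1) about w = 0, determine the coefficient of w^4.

Expand 1/(denominator) as a geometric series and multiply by the numerator's series.
f(0) = 1
f′(0) = -1
f′′(0) = 1
f′′′(0) = -3
f^(4)(0) = 13
So c_4 = f^(4)(0)/4! = 13/24.

13/24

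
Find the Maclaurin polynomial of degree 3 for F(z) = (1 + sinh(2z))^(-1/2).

-19*z^3/6 + 3*z^2/2 - z + 1

Compose series: expand the inner function first, then feed it into the outer expansion.
F(0) = 1
F′(0) = -1
F′′(0) = 3
F′′′(0) = -19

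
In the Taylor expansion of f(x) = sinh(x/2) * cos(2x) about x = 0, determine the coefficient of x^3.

-47/48

Expand each factor separately, then convolve coefficients.
f(0) = 0
f′(0) = 1/2
f′′(0) = 0
f′′′(0) = -47/8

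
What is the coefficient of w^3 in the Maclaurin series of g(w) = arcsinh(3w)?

Use the known series and substitute for the argument.
g(0) = 0
g′(0) = 3
g′′(0) = 0
g′′′(0) = -27
So c_3 = g′′′(0)/3! = -9/2.

-9/2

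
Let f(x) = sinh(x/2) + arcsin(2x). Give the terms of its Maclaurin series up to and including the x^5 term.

Expand each term separately and add.
[x^0] = 0;  [x^1] = 5/2;  [x^2] = 0;  [x^3] = 65/48;  [x^4] = 0;  [x^5] = 9217/3840.

9217*x^5/3840 + 65*x^3/48 + 5*x/2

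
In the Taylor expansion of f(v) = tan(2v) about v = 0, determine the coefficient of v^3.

Differentiate repeatedly and evaluate at the center.
f(0) = 0
f′(0) = 2
f′′(0) = 0
f′′′(0) = 16

8/3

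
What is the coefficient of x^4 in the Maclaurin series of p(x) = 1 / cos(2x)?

Invert the denominator's series and multiply.
p(0) = 1
p′(0) = 0
p′′(0) = 4
p′′′(0) = 0
p^(4)(0) = 80
So c_4 = p^(4)(0)/4! = 10/3.

10/3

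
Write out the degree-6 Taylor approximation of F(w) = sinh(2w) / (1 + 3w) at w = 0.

Take the Cauchy product of the two expansions.

-2614*w^6/5 + 2614*w^5/15 - 58*w^4 + 58*w^3/3 - 6*w^2 + 2*w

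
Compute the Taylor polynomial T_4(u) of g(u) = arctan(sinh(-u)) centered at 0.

Substitute the inner expansion into the outer series and collect powers.

u^3/6 - u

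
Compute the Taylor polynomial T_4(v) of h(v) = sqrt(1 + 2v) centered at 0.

-5*v^4/8 + v^3/2 - v^2/2 + v + 1

h(0) = 1
h′(0) = 1
h′′(0) = -1
h′′′(0) = 3
h^(4)(0) = -15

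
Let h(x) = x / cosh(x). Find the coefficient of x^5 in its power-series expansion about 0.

5/24

Divide the numerator series by the denominator series (power-series long division).
So c_5 = h^(5)(0)/5! = 5/24.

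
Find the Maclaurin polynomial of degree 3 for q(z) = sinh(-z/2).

-z^3/48 - z/2

q(0) = 0
q′(0) = -1/2
q′′(0) = 0
q′′′(0) = -1/8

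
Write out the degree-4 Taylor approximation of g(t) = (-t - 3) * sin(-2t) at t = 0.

Multiply each power in the prefactor through the base expansion.
g(0) = 0
g′(0) = 6
g′′(0) = 4
g′′′(0) = -24
g^(4)(0) = -32
The Taylor polynomial is Σ g^(k)(0)/k! · t^k.

-4*t^4/3 - 4*t^3 + 2*t^2 + 6*t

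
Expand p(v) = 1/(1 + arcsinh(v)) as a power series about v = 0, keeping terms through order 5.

-23*v^5/40 + 2*v^4/3 - 5*v^3/6 + v^2 - v + 1

Substitute the inner expansion into the outer series and collect powers.
[v^0] = 1;  [v^1] = -1;  [v^2] = 1;  [v^3] = -5/6;  [v^4] = 2/3;  [v^5] = -23/40.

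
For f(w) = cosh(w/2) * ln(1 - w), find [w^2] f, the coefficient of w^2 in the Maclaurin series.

Write out both Maclaurin series and multiply, keeping only the needed powers.
f(0) = 0
f′(0) = -1
f′′(0) = -1
So c_2 = f′′(0)/2! = -1/2.

-1/2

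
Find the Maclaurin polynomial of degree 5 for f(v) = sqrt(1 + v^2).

-v^4/8 + v^2/2 + 1

f(0) = 1
f′(0) = 0
f′′(0) = 1
f′′′(0) = 0
f^(4)(0) = -3
f^(5)(0) = 0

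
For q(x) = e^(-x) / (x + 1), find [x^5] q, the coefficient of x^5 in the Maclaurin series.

-163/60

Multiply the numerator's expansion by the denominator's geometric series.
q(0) = 1
q′(0) = -2
q′′(0) = 5
q′′′(0) = -16
q^(4)(0) = 65
q^(5)(0) = -326
Dividing each by k! gives the coefficients c_0, ..., c_5.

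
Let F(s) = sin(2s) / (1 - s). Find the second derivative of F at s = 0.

Expand each factor separately, then convolve coefficients.
From the series, [s^2] F = 2; multiply by 2! = 2 to get 4.

4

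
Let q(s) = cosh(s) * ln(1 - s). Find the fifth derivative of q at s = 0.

-49

Multiply the two series term by term and collect like powers.
From the series, [s^5] q = -49/120; multiply by 5! = 120 to get -49.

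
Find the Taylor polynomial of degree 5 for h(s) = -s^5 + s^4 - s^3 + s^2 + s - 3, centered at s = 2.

-(s - 2)^5 - 9*(s - 2)^4 - 33*(s - 2)^3 - 61*(s - 2)^2 - 55*(s - 2) - 21

h(2) = -21
h′(2) = -55
h′′(2) = -122
h′′′(2) = -198
h^(4)(2) = -216
h^(5)(2) = -120
Dividing each by k! gives the coefficients c_0, ..., c_5.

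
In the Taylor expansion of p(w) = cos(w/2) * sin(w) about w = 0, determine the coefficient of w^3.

-7/24

Multiply the two series term by term and collect like powers.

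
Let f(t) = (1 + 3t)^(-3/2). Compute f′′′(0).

-2835/8

The coefficient of t^3 in the expansion is -945/16, so f′′′(0) = 3! * (-945/16) = -2835/8.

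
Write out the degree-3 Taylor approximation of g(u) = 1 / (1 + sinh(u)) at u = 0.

-7*u^3/6 + u^2 - u + 1

Expand as Σ (-1)^k u^k with u equal to the inner function's series.
[u^0] = 1;  [u^1] = -1;  [u^2] = 1;  [u^3] = -7/6.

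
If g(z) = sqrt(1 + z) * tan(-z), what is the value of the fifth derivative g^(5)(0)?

-101/16

Multiply the two series term by term and collect like powers.
From the series, [z^5] g = -101/1920; multiply by 5! = 120 to get -101/16.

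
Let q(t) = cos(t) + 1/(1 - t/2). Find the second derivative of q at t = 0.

Add the two expansions coefficient-wise.
From the series, [t^2] q = -1/4; multiply by 2! = 2 to get -1/2.

-1/2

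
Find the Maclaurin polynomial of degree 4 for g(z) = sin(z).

-z^3/6 + z

g(0) = 0
g′(0) = 1
g′′(0) = 0
g′′′(0) = -1
g^(4)(0) = 0
The Taylor polynomial is Σ g^(k)(0)/k! · z^k.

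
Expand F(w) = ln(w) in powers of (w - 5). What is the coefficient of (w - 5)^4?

Apply the Taylor formula c_k = f^(k)(a)/k!.
[(w - 5)^0] = ln(5);  [(w - 5)^1] = 1/5;  [(w - 5)^2] = -1/50;  [(w - 5)^3] = 1/375;  [(w - 5)^4] = -1/2500.

-1/2500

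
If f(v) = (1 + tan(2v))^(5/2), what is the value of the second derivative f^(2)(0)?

Compose series: expand the inner function first, then feed it into the outer expansion.
The coefficient of v^2 in the expansion is 15/2, so f′′(0) = 2! * (15/2) = 15.

15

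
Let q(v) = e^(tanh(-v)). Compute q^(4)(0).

Substitute the inner expansion into the outer series and collect powers.
From the series, [v^4] q = -7/24; multiply by 4! = 24 to get -7.

-7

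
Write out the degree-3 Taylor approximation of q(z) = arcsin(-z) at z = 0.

[z^0] = 0;  [z^1] = -1;  [z^2] = 0;  [z^3] = -1/6.

-z^3/6 - z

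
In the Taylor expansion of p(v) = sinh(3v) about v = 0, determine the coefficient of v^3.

9/2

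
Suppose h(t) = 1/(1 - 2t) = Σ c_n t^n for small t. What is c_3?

8

h(0) = 1
h′(0) = 2
h′′(0) = 8
h′′′(0) = 48
So c_3 = h′′′(0)/3! = 8.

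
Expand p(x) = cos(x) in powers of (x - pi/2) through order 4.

(x - pi/2)^3/6 - (x - pi/2)

p(pi/2) = 0
p′(pi/2) = -1
p′′(pi/2) = 0
p′′′(pi/2) = 1
p^(4)(pi/2) = 0
The Taylor polynomial is Σ p^(k)(pi/2)/k! · (x - pi/2)^k.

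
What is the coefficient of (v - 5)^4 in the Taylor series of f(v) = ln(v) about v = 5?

Apply the Taylor formula c_k = f^(k)(a)/k!.
f(5) = ln(5)
f′(5) = 1/5
f′′(5) = -1/25
f′′′(5) = 2/125
f^(4)(5) = -6/625
So c_4 = f^(4)(5)/4! = -1/2500.

-1/2500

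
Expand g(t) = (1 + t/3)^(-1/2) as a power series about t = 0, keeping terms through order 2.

t^2/24 - t/6 + 1

g(0) = 1
g′(0) = -1/6
g′′(0) = 1/12
The Taylor polynomial is Σ g^(k)(0)/k! · t^k.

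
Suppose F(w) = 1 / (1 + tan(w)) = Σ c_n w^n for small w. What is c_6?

Write 1/(1+u) = 1 - u + u^2 - u^3 + ... and substitute the series for u.
F(0) = 1
F′(0) = -1
F′′(0) = 2
F′′′(0) = -8
F^(4)(0) = 40
F^(5)(0) = -256
F^(6)(0) = 1952
So c_6 = F^(6)(0)/6! = 122/45.

122/45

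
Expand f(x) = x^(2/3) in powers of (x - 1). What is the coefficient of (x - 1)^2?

[(x - 1)^0] = 1;  [(x - 1)^1] = 2/3;  [(x - 1)^2] = -1/9.
So c_2 = f′′(1)/2! = -1/9.

-1/9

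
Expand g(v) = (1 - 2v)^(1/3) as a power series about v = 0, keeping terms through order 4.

-160*v^4/243 - 40*v^3/81 - 4*v^2/9 - 2*v/3 + 1

Use the known series and substitute for the argument.
[v^0] = 1;  [v^1] = -2/3;  [v^2] = -4/9;  [v^3] = -40/81;  [v^4] = -160/243.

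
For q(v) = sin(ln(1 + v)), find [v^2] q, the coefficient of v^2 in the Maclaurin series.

Let u equal the inner series; expand the outer function in u and truncate.
q(0) = 0
q′(0) = 1
q′′(0) = -1
So c_2 = q′′(0)/2! = -1/2.

-1/2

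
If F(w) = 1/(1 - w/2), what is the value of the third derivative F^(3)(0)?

Use the known series and substitute for the argument.
From the series, [w^3] F = 1/8; multiply by 3! = 6 to get 3/4.

3/4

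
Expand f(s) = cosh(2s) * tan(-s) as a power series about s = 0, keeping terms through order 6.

Multiply the two series term by term and collect like powers.
[s^0] = 0;  [s^1] = -1;  [s^2] = 0;  [s^3] = -7/3;  [s^4] = 0;  [s^5] = -22/15;  [s^6] = 0.

-22*s^5/15 - 7*s^3/3 - s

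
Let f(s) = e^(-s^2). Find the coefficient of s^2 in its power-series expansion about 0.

-1

c_2 = f′′(0)/2! = -1.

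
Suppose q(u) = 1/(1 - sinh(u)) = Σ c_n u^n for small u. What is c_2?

Plug the Maclaurin series of the inner function into that of the outer and collect terms.
q(0) = 1
q′(0) = 1
q′′(0) = 2

1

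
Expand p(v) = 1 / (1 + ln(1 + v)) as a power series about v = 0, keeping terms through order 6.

3289*v^6/360 - 347*v^5/60 + 11*v^4/3 - 7*v^3/3 + 3*v^2/2 - v + 1

Use the geometric series for the reciprocal, then substitute.
[v^0] = 1;  [v^1] = -1;  [v^2] = 3/2;  [v^3] = -7/3;  [v^4] = 11/3;  [v^5] = -347/60;  [v^6] = 3289/360.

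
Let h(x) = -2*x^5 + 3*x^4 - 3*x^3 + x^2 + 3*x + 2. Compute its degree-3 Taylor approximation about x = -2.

-107*(x + 2)^3 + 251*(x + 2)^2 - 293*(x + 2) + 136

h(-2) = 136
h′(-2) = -293
h′′(-2) = 502
h′′′(-2) = -642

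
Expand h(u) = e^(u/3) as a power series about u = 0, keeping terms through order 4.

u^4/1944 + u^3/162 + u^2/18 + u/3 + 1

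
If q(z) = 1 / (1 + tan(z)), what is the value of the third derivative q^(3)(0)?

-8

Use the geometric series for the reciprocal, then substitute.
The coefficient of z^3 in the expansion is -4/3, so q′′′(0) = 3! * (-4/3) = -8.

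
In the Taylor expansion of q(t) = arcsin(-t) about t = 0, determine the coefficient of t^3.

q(0) = 0
q′(0) = -1
q′′(0) = 0
q′′′(0) = -1
So c_3 = q′′′(0)/3! = -1/6.

-1/6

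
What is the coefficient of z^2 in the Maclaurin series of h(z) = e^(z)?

1/2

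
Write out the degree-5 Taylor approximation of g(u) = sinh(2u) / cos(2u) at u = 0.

Divide the numerator series by the denominator series (power-series long division).
g(0) = 0
g′(0) = 2
g′′(0) = 0
g′′′(0) = 32
g^(4)(0) = 0
g^(5)(0) = 1152

48*u^5/5 + 16*u^3/3 + 2*u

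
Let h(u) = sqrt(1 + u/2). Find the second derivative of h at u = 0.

Compute the successive derivatives at the expansion point and divide by k!.
The coefficient of u^2 in the expansion is -1/32, so h′′(0) = 2! * (-1/32) = -1/16.

-1/16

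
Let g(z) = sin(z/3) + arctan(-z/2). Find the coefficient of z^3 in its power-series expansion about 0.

23/648

Combine the two series term by term.
So c_3 = g′′′(0)/3! = 23/648.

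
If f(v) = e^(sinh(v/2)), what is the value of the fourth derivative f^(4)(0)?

Compose series: expand the inner function first, then feed it into the outer expansion.
The coefficient of v^4 in the expansion is 5/384, so f^(4)(0) = 4! * (5/384) = 5/16.

5/16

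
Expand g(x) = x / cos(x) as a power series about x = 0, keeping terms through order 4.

x^3/2 + x

Invert the denominator's series and multiply.
g(0) = 0
g′(0) = 1
g′′(0) = 0
g′′′(0) = 3
g^(4)(0) = 0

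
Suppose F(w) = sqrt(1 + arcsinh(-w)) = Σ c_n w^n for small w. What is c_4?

1/384

Plug the Maclaurin series of the inner function into that of the outer and collect terms.
F(0) = 1
F′(0) = -1/2
F′′(0) = -1/4
F′′′(0) = 1/8
F^(4)(0) = 1/16
So c_4 = F^(4)(0)/4! = 1/384.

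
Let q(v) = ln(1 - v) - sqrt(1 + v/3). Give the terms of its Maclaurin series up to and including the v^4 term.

Expand each term separately and add.
q(0) = -1
q′(0) = -7/6
q′′(0) = -35/36
q′′′(0) = -145/72
q^(4)(0) = -2587/432
The Taylor polynomial is Σ q^(k)(0)/k! · v^k.

-2587*v^4/10368 - 145*v^3/432 - 35*v^2/72 - 7*v/6 - 1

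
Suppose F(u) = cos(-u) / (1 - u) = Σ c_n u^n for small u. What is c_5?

13/24

Write out both Maclaurin series and multiply, keeping only the needed powers.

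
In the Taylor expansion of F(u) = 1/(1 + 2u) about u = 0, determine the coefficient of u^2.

F(0) = 1
F′(0) = -2
F′′(0) = 8

4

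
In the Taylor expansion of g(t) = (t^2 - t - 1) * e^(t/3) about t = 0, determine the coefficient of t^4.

Multiply each power in the prefactor through the base expansion.
[t^0] = -1;  [t^1] = -4/3;  [t^2] = 11/18;  [t^3] = 22/81;  [t^4] = 95/1944.
So c_4 = g^(4)(0)/4! = 95/1944.

95/1944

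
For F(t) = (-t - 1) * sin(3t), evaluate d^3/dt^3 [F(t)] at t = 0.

Shift and add copies of the series according to the polynomial's terms.
The coefficient of t^3 in the expansion is 9/2, so F′′′(0) = 3! * (9/2) = 27.

27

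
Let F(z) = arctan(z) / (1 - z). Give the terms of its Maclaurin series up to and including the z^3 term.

2*z^3/3 + z^2 + z

Take the Cauchy product of the two expansions.
[z^0] = 0;  [z^1] = 1;  [z^2] = 1;  [z^3] = 2/3.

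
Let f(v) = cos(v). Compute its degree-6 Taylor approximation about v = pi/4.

-sqrt(2)*(v - pi/4)^6/1440 - sqrt(2)*(v - pi/4)^5/240 + sqrt(2)*(v - pi/4)^4/48 + sqrt(2)*(v - pi/4)^3/12 - sqrt(2)*(v - pi/4)^2/4 - sqrt(2)*(v - pi/4)/2 + sqrt(2)/2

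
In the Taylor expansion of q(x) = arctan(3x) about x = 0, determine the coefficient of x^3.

-9

c_3 = q′′′(0)/3! = -9.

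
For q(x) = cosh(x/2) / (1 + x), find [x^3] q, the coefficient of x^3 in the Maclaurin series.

Write out both Maclaurin series and multiply, keeping only the needed powers.
[x^0] = 1;  [x^1] = -1;  [x^2] = 9/8;  [x^3] = -9/8.
So c_3 = q′′′(0)/3! = -9/8.

-9/8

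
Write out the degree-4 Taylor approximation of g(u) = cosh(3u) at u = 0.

27*u^4/8 + 9*u^2/2 + 1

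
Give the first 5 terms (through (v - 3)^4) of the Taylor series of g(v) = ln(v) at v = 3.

-(v - 3)^4/324 + (v - 3)^3/81 - (v - 3)^2/18 + (v - 3)/3 + ln(3)

Compute the successive derivatives at the expansion point and divide by k!.
[(v - 3)^0] = ln(3);  [(v - 3)^1] = 1/3;  [(v - 3)^2] = -1/18;  [(v - 3)^3] = 1/81;  [(v - 3)^4] = -1/324.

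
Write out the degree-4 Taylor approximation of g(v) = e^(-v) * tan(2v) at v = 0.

Expand each factor separately, then convolve coefficients.
[v^0] = 0;  [v^1] = 2;  [v^2] = -2;  [v^3] = 11/3;  [v^4] = -3.

-3*v^4 + 11*v^3/3 - 2*v^2 + 2*v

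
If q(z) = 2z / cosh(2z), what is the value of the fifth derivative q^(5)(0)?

800

Write the quotient as an unknown series and match coefficients against numerator = denominator · series.
From the series, [z^5] q = 20/3; multiply by 5! = 120 to get 800.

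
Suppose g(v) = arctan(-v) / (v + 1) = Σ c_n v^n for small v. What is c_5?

-13/15

Expand 1/(denominator) as a geometric series and multiply by the numerator's series.
So c_5 = g^(5)(0)/5! = -13/15.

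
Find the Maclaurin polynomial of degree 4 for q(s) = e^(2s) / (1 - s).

7*s^4 + 19*s^3/3 + 5*s^2 + 3*s + 1

Expand each factor separately, then convolve coefficients.
q(0) = 1
q′(0) = 3
q′′(0) = 10
q′′′(0) = 38
q^(4)(0) = 168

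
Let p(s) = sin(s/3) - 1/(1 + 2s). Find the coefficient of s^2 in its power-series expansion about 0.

-4

Add the two expansions coefficient-wise.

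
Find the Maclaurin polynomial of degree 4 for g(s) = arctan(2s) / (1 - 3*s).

Expand 1/(denominator) as a geometric series and multiply by the numerator's series.
g(0) = 0
g′(0) = 2
g′′(0) = 12
g′′′(0) = 92
g^(4)(0) = 1104
Then c_k = g^(k)(0)/k! gives each Taylor coefficient.

46*s^4 + 46*s^3/3 + 6*s^2 + 2*s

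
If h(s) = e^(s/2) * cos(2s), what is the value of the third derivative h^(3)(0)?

Expand each factor separately, then convolve coefficients.
From the series, [s^3] h = -47/48; multiply by 3! = 6 to get -47/8.

-47/8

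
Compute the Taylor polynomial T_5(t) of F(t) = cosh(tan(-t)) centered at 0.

3*t^4/8 + t^2/2 + 1

Plug the Maclaurin series of the inner function into that of the outer and collect terms.
[t^0] = 1;  [t^1] = 0;  [t^2] = 1/2;  [t^3] = 0;  [t^4] = 3/8;  [t^5] = 0.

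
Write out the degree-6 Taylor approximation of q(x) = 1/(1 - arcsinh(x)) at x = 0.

Compose series: expand the inner function first, then feed it into the outer expansion.
[x^0] = 1;  [x^1] = 1;  [x^2] = 1;  [x^3] = 5/6;  [x^4] = 2/3;  [x^5] = 23/40;  [x^6] = 23/45.

23*x^6/45 + 23*x^5/40 + 2*x^4/3 + 5*x^3/6 + x^2 + x + 1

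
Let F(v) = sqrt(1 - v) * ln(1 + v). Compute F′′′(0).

11/4

Take the Cauchy product of the two expansions.
From the series, [v^3] F = 11/24; multiply by 3! = 6 to get 11/4.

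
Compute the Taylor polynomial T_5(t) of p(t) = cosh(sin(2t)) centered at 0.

Substitute the inner expansion into the outer series and collect powers.
[t^0] = 1;  [t^1] = 0;  [t^2] = 2;  [t^3] = 0;  [t^4] = -2;  [t^5] = 0.

-2*t^4 + 2*t^2 + 1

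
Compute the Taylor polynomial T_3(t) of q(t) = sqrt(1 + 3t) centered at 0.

27*t^3/16 - 9*t^2/8 + 3*t/2 + 1

q(0) = 1
q′(0) = 3/2
q′′(0) = -9/4
q′′′(0) = 81/8
Then c_k = q^(k)(0)/k! gives each Taylor coefficient.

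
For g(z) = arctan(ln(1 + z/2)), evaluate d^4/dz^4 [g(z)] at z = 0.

3/8

Let u equal the inner series; expand the outer function in u and truncate.
The coefficient of z^4 in the expansion is 1/64, so g^(4)(0) = 4! * (1/64) = 3/8.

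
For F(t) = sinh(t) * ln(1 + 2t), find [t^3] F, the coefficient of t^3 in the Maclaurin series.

-2

Write out both Maclaurin series and multiply, keeping only the needed powers.
F(0) = 0
F′(0) = 0
F′′(0) = 4
F′′′(0) = -12
So c_3 = F′′′(0)/3! = -2.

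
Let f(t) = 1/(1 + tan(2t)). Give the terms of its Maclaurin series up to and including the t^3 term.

-32*t^3/3 + 4*t^2 - 2*t + 1

Let u equal the inner series; expand the outer function in u and truncate.
[t^0] = 1;  [t^1] = -2;  [t^2] = 4;  [t^3] = -32/3.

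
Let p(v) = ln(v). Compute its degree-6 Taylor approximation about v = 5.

-(v - 5)^6/93750 + (v - 5)^5/15625 - (v - 5)^4/2500 + (v - 5)^3/375 - (v - 5)^2/50 + (v - 5)/5 + ln(5)

p(5) = ln(5)
p′(5) = 1/5
p′′(5) = -1/25
p′′′(5) = 2/125
p^(4)(5) = -6/625
p^(5)(5) = 24/3125
p^(6)(5) = -24/3125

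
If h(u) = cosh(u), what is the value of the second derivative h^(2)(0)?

1

From the series, [u^2] h = 1/2; multiply by 2! = 2 to get 1.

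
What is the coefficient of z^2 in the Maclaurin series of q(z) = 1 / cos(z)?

1/2

Write the quotient as an unknown series and match coefficients against numerator = denominator · series.
q(0) = 1
q′(0) = 0
q′′(0) = 1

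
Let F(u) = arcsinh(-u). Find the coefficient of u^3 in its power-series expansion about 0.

1/6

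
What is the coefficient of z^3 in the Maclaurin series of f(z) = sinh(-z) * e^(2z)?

-13/6

Multiply the two series term by term and collect like powers.
So c_3 = f′′′(0)/3! = -13/6.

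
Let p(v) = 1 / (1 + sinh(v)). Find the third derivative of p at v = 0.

Expand as Σ (-1)^k u^k with u equal to the inner function's series.
From the series, [v^3] p = -7/6; multiply by 3! = 6 to get -7.

-7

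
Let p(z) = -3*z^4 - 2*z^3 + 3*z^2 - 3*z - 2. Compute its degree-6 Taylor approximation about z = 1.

Apply the Taylor formula c_k = f^(k)(a)/k!.
p(1) = -7
p′(1) = -15
p′′(1) = -42
p′′′(1) = -84
p^(4)(1) = -72
p^(5)(1) = 0
p^(6)(1) = 0

-3*(z - 1)^4 - 14*(z - 1)^3 - 21*(z - 1)^2 - 15*(z - 1) - 7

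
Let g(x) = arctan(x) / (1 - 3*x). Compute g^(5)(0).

9384

Use 1/(1 - r) = Σ r^k on the denominator, then take the Cauchy product.
The coefficient of x^5 in the expansion is 391/5, so g^(5)(0) = 5! * (391/5) = 9384.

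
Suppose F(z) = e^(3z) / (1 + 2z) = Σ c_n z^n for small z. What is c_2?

5/2

Take the Cauchy product of the two expansions.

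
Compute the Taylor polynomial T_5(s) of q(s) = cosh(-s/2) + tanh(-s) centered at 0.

-2*s^5/15 + s^4/384 + s^3/3 + s^2/8 - s + 1

Expand each term separately and add.
q(0) = 1
q′(0) = -1
q′′(0) = 1/4
q′′′(0) = 2
q^(4)(0) = 1/16
q^(5)(0) = -16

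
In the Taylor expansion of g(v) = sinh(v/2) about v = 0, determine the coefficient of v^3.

1/48

Use the known series and substitute for the argument.
g(0) = 0
g′(0) = 1/2
g′′(0) = 0
g′′′(0) = 1/8
Then c_k = g^(k)(0)/k! gives each Taylor coefficient.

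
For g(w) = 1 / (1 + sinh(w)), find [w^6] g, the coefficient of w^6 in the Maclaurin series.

Expand as Σ (-1)^k u^k with u equal to the inner function's series.

77/45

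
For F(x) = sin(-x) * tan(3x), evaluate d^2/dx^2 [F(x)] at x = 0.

Expand each factor separately, then convolve coefficients.
The coefficient of x^2 in the expansion is -3, so F′′(0) = 2! * (-3) = -6.

-6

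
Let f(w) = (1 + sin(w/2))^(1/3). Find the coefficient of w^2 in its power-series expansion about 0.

Compose series: expand the inner function first, then feed it into the outer expansion.
[w^0] = 1;  [w^1] = 1/6;  [w^2] = -1/36.
So c_2 = f′′(0)/2! = -1/36.

-1/36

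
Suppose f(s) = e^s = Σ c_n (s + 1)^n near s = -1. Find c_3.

Apply the Taylor formula c_k = f^(k)(a)/k!.
f(-1) = e^(-1)
f′(-1) = e^(-1)
f′′(-1) = e^(-1)
f′′′(-1) = e^(-1)
Dividing each by k! gives the coefficients c_0, ..., c_3.

e^(-1)/6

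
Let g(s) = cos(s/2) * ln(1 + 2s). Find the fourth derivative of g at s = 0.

Write out both Maclaurin series and multiply, keeping only the needed powers.
The coefficient of s^4 in the expansion is -15/4, so g^(4)(0) = 4! * (-15/4) = -90.

-90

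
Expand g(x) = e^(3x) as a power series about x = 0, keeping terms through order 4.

Differentiate repeatedly and evaluate at the center.
[x^0] = 1;  [x^1] = 3;  [x^2] = 9/2;  [x^3] = 9/2;  [x^4] = 27/8.

27*x^4/8 + 9*x^3/2 + 9*x^2/2 + 3*x + 1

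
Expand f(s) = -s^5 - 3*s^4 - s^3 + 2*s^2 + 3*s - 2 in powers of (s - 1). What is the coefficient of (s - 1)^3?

-23

Differentiate repeatedly and evaluate at the center.
[(s - 1)^0] = -2;  [(s - 1)^1] = -13;  [(s - 1)^2] = -29;  [(s - 1)^3] = -23.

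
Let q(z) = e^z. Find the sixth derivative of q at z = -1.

e^(-1)

The coefficient of (z + 1)^6 in the expansion is e^(-1)/720, so q^(6)(-1) = 6! * (e^(-1)/720) = e^(-1).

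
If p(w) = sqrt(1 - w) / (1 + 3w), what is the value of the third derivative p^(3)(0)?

-1497/8

Multiply the two series term by term and collect like powers.
The coefficient of w^3 in the expansion is -499/16, so p′′′(0) = 3! * (-499/16) = -1497/8.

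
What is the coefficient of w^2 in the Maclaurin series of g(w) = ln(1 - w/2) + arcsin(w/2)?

Combine the two series term by term.
[w^0] = 0;  [w^1] = 0;  [w^2] = -1/8.

-1/8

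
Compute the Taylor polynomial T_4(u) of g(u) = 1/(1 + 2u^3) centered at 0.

1 - 2*u^3

Apply the Taylor formula c_k = f^(k)(a)/k!.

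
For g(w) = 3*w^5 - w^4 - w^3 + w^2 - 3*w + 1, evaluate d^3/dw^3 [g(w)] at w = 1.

From the series, [(w - 1)^3] g = 25; multiply by 3! = 6 to get 150.

150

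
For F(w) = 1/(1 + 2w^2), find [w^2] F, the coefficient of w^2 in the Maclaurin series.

-2

[w^0] = 1;  [w^1] = 0;  [w^2] = -2.
So c_2 = F′′(0)/2! = -2.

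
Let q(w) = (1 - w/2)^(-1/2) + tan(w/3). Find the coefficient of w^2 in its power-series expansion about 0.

Expand each term separately and add.

3/32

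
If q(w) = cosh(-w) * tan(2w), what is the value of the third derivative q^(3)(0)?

Multiply the two series term by term and collect like powers.
The coefficient of w^3 in the expansion is 11/3, so q′′′(0) = 3! * (11/3) = 22.

22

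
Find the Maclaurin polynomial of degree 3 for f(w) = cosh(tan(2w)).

Compose series: expand the inner function first, then feed it into the outer expansion.
f(0) = 1
f′(0) = 0
f′′(0) = 4
f′′′(0) = 0
Then c_k = f^(k)(0)/k! gives each Taylor coefficient.

2*w^2 + 1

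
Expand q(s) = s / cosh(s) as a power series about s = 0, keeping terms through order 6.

Divide the numerator series by the denominator series (power-series long division).
[s^0] = 0;  [s^1] = 1;  [s^2] = 0;  [s^3] = -1/2;  [s^4] = 0;  [s^5] = 5/24;  [s^6] = 0.

5*s^5/24 - s^3/2 + s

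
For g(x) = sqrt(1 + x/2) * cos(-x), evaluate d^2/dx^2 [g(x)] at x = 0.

-17/16

Write out both Maclaurin series and multiply, keeping only the needed powers.
From the series, [x^2] g = -17/32; multiply by 2! = 2 to get -17/16.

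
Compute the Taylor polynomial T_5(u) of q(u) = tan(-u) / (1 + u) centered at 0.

-22*u^5/15 + 4*u^4/3 - 4*u^3/3 + u^2 - u

Take the Cauchy product of the two expansions.
q(0) = 0
q′(0) = -1
q′′(0) = 2
q′′′(0) = -8
q^(4)(0) = 32
q^(5)(0) = -176
Dividing each by k! gives the coefficients c_0, ..., c_5.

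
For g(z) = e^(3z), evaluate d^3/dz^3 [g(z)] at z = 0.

The coefficient of z^3 in the expansion is 9/2, so g′′′(0) = 3! * (9/2) = 27.

27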